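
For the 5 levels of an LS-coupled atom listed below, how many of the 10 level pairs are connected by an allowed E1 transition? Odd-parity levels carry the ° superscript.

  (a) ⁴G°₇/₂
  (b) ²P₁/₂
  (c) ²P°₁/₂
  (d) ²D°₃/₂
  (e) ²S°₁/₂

(a)–(b): forbidden (ΔS, ΔL, ΔJ).
(a)–(c): forbidden (parity, ΔS, ΔL, ΔJ).
(a)–(d): forbidden (parity, ΔS, ΔL, ΔJ).
(a)–(e): forbidden (parity, ΔS, ΔL, ΔJ).
(b)–(c): allowed.
(b)–(d): allowed.
(b)–(e): allowed.
(c)–(d): forbidden (parity).
(c)–(e): forbidden (parity).
(d)–(e): forbidden (parity, ΔL).
Allowed pairs: 3 of 10.

3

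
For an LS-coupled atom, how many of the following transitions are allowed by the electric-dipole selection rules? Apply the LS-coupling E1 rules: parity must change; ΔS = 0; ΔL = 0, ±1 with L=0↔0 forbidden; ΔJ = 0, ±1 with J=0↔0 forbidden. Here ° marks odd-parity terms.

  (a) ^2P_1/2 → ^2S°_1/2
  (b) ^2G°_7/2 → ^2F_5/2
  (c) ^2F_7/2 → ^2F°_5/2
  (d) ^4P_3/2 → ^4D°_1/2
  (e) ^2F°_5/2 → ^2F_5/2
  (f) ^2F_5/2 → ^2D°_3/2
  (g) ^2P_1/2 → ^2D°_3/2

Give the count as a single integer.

(a) allowed
(b) allowed
(c) allowed
(d) allowed
(e) allowed
(f) allowed
(g) allowed
Total allowed: 7 of 7.

7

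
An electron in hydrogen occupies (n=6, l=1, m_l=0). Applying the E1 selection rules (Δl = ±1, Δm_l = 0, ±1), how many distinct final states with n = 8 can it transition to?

4

E1 requires Δl = ±1, so l_f ∈ {0, 2}; with 0 ≤ l_f ≤ n_f−1 = 7, the allowed l_f values are {0, 2}.
For l_f = 0: m_f ∈ {m_i−1, m_i, m_i+1} ∩ [−0, 0] = {0} → 1 state.
For l_f = 2: m_f ∈ {m_i−1, m_i, m_i+1} ∩ [−2, 2] = {-1, 0, 1} → 3 states.
Total: 4.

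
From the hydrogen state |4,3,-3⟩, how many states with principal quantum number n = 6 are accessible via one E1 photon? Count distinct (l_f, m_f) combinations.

E1 requires Δl = ±1, so l_f ∈ {2, 4}; with 0 ≤ l_f ≤ n_f−1 = 5, the allowed l_f values are {2, 4}.
For l_f = 2: m_f ∈ {m_i−1, m_i, m_i+1} ∩ [−2, 2] = {-2} → 1 state.
For l_f = 4: m_f ∈ {m_i−1, m_i, m_i+1} ∩ [−4, 4] = {-4, -3, -2} → 3 states.
Total: 4.

4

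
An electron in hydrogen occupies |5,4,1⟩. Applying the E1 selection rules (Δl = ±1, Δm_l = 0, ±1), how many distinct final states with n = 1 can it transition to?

E1 requires l_f ∈ {3, 5}, but neither lies in [0, 0], so no final state is reachable.
Total: 0.

0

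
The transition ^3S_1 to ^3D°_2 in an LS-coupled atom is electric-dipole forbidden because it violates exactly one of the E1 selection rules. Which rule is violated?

the ΔL = 0, ±1 rule

ΔS = 0: S: 1 → 1 — ok.
ΔL = 0, ±1 (not L=0↔0): L: 0 → 2, ΔL = +2 — fails.
ΔJ = 0, ±1 (not J=0↔0): J: 1 → 2, ΔJ = +1 — ok.
Parity must change: even → odd — ok.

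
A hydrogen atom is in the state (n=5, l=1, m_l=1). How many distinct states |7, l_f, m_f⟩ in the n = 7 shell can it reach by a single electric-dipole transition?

4

E1 requires Δl = ±1, so l_f ∈ {0, 2}; with 0 ≤ l_f ≤ n_f−1 = 6, the allowed l_f values are {0, 2}.
For l_f = 0: m_f ∈ {m_i−1, m_i, m_i+1} ∩ [−0, 0] = {0} → 1 state.
For l_f = 2: m_f ∈ {m_i−1, m_i, m_i+1} ∩ [−2, 2] = {0, 1, 2} → 3 states.
Total: 4.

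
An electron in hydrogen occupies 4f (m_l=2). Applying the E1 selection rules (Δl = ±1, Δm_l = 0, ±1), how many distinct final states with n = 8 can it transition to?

E1 requires Δl = ±1, so l_f ∈ {2, 4}; with 0 ≤ l_f ≤ n_f−1 = 7, the allowed l_f values are {2, 4}.
For l_f = 2: m_f ∈ {m_i−1, m_i, m_i+1} ∩ [−2, 2] = {1, 2} → 2 states.
For l_f = 4: m_f ∈ {m_i−1, m_i, m_i+1} ∩ [−4, 4] = {1, 2, 3} → 3 states.
Total: 5.

5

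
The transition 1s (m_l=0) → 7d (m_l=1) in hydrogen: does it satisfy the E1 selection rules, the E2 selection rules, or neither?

Δl = 2 − 0 = +2; l_i + l_f = 2.
Δm_l = +1.
E1 (Δl = ±1, |Δm_l| ≤ 1): not satisfied.
E2 (Δl = 0,±2, l_i+l_f ≥ 2, |Δm_l| ≤ 2): satisfied.

E2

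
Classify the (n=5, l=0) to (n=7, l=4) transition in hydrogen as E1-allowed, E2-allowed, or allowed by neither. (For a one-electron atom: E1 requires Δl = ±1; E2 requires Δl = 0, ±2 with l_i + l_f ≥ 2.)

neither

Δl = 4 − 0 = +4; l_i + l_f = 4.
E1 (Δl = ±1): not satisfied.
E2 (Δl = 0,±2, l_i+l_f ≥ 2): not satisfied.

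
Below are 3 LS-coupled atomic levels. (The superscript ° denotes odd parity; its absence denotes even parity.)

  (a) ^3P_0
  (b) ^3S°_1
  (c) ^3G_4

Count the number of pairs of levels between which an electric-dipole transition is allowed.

(a)–(b): allowed.
(a)–(c): forbidden (parity, ΔL, ΔJ).
(b)–(c): forbidden (ΔL, ΔJ).
Allowed pairs: 1 of 3.

1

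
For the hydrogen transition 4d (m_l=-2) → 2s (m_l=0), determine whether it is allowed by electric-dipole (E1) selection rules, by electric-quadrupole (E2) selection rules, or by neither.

Δl = 0 − 2 = -2; l_i + l_f = 2.
Δm_l = +2.
E1 (Δl = ±1, |Δm_l| ≤ 1): not satisfied.
E2 (Δl = 0,±2, l_i+l_f ≥ 2, |Δm_l| ≤ 2): satisfied.

E2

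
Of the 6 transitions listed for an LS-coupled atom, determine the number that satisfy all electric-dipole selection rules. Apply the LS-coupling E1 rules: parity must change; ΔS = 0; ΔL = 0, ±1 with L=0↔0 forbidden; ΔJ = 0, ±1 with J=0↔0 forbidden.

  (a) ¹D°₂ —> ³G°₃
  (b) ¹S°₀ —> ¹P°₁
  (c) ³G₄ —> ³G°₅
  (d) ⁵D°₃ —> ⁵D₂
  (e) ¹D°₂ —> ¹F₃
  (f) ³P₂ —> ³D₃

3

(a) forbidden (parity, ΔS, ΔL fail)
(b) forbidden (parity fails)
(c) allowed
(d) allowed
(e) allowed
(f) forbidden (parity fails)
Total allowed: 3 of 6.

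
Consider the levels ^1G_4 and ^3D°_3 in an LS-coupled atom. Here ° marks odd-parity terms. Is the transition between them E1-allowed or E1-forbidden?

forbidden

Initial level: S=0, L=4, J=4, parity even. Final level: S=1, L=2, J=3, parity odd.
Parity must change: even → odd — passes.
ΔS = 0: S: 0 → 1 — fails.
ΔL = 0, ±1 (not L=0↔0): L: 4 → 2, ΔL = -2 — fails.
ΔJ = 0, ±1 (not J=0↔0): J: 4 → 3, ΔJ = -1 — passes.
Rule(s) violated: ΔS, ΔL.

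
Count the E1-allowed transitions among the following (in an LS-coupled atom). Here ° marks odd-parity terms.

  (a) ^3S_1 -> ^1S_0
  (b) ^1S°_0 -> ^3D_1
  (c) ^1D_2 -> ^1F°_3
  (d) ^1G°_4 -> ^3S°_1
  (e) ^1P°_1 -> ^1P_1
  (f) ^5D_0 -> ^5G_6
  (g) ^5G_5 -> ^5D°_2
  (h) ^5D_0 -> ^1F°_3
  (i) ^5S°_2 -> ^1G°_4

2

(a) forbidden (parity, ΔS, ΔL fail)
(b) forbidden (ΔS, ΔL fail)
(c) allowed
(d) forbidden (parity, ΔS, ΔL, ΔJ fail)
(e) allowed
(f) forbidden (parity, ΔL, ΔJ fail)
(g) forbidden (ΔL, ΔJ fail)
(h) forbidden (ΔS, ΔJ fail)
(i) forbidden (parity, ΔS, ΔL, ΔJ fail)
Total allowed: 2 of 9.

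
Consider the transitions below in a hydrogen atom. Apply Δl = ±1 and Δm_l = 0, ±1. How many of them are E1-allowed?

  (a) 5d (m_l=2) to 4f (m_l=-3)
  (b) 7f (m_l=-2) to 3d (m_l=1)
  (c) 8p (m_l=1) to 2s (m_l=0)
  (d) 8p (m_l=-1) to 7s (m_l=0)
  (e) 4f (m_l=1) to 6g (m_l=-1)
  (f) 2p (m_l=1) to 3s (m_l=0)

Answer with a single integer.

(a) forbidden — Δm_l = -5 (E1 requires Δm_l = 0, ±1)
(b) forbidden — Δm_l = +3 (E1 requires Δm_l = 0, ±1)
(c) allowed
(d) allowed
(e) forbidden — Δm_l = -2 (E1 requires Δm_l = 0, ±1)
(f) allowed
Total allowed: 3 of 6.

3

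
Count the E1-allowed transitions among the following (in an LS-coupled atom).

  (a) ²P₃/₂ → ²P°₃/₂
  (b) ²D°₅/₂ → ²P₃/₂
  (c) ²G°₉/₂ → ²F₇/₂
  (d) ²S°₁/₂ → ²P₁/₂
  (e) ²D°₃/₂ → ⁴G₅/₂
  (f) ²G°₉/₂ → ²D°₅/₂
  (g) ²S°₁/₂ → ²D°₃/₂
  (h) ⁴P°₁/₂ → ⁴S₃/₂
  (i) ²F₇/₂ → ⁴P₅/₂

(a) allowed
(b) allowed
(c) allowed
(d) allowed
(e) forbidden (ΔS, ΔL fail)
(f) forbidden (parity, ΔL, ΔJ fail)
(g) forbidden (parity, ΔL fail)
(h) allowed
(i) forbidden (parity, ΔS, ΔL fail)
Total allowed: 5 of 9.

5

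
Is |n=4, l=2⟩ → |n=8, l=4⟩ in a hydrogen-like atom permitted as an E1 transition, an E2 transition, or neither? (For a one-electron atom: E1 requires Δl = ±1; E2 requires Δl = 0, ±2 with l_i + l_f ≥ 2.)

Δl = 4 − 2 = +2; l_i + l_f = 6.
E1 (Δl = ±1): not satisfied.
E2 (Δl = 0,±2, l_i+l_f ≥ 2): satisfied.

E2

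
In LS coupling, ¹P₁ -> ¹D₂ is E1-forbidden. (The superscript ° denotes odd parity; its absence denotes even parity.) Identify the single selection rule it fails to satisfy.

Initial level: S=0, L=1, J=1, parity even. Final level: S=0, L=2, J=2, parity even.
ΔL = 0, ±1 (not L=0↔0): L: 1 → 2, ΔL = +1 — ok.
Parity must change: even → even — fails.
ΔS = 0: S: 0 → 0 — ok.
ΔJ = 0, ±1 (not J=0↔0): J: 1 → 2, ΔJ = +1 — ok.

parity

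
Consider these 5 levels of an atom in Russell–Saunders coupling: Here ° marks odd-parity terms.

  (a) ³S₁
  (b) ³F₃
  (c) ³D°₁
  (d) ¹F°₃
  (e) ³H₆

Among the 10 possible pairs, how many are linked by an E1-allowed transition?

(a)–(b): forbidden (parity, ΔL, ΔJ).
(a)–(c): forbidden (ΔL).
(a)–(d): forbidden (ΔS, ΔL, ΔJ).
(a)–(e): forbidden (parity, ΔL, ΔJ).
(b)–(c): forbidden (ΔJ).
(b)–(d): forbidden (ΔS).
(b)–(e): forbidden (parity, ΔL, ΔJ).
(c)–(d): forbidden (parity, ΔS, ΔJ).
(c)–(e): forbidden (ΔL, ΔJ).
(d)–(e): forbidden (ΔS, ΔL, ΔJ).
Allowed pairs: 0 of 10.

0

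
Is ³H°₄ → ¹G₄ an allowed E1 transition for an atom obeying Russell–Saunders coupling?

forbidden

Initial level: S=1, L=5, J=4, parity odd. Final level: S=0, L=4, J=4, parity even.
Parity must change: odd → even — ✓.
ΔS = 0: S: 1 → 0 — ✗.
ΔL = 0, ±1 (not L=0↔0): L: 5 → 4, ΔL = -1 — ✓.
ΔJ = 0, ±1 (not J=0↔0): J: 4 → 4, ΔJ = +0 — ✓.
Rule(s) violated: ΔS.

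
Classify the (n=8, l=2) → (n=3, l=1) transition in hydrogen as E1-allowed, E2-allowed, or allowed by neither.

E1

Δl = 1 − 2 = -1; l_i + l_f = 3.
E1 (Δl = ±1): satisfied.
E2 (Δl = 0,±2, l_i+l_f ≥ 2): not satisfied.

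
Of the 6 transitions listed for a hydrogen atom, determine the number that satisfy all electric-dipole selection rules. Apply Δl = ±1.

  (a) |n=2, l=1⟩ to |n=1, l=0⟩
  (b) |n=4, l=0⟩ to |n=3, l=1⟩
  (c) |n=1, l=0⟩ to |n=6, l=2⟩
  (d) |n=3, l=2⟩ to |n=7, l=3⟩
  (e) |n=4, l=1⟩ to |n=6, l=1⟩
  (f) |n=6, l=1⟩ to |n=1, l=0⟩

(a) allowed
(b) allowed
(c) forbidden — Δl = +2 (E1 requires Δl = ±1)
(d) allowed
(e) forbidden — Δl = +0 (E1 requires Δl = ±1)
(f) allowed
Total allowed: 4 of 6.

4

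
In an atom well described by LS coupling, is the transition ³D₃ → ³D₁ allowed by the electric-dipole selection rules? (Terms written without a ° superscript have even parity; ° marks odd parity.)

forbidden

Initial level: S=1, L=2, J=3, parity even. Final level: S=1, L=2, J=1, parity even.
Parity must change: even → even — fails.
ΔS = 0: S: 1 → 1 — passes.
ΔL = 0, ±1 (not L=0↔0): L: 2 → 2, ΔL = +0 — passes.
ΔJ = 0, ±1 (not J=0↔0): J: 3 → 1, ΔJ = -2 — fails.
Rule(s) violated: parity, ΔJ.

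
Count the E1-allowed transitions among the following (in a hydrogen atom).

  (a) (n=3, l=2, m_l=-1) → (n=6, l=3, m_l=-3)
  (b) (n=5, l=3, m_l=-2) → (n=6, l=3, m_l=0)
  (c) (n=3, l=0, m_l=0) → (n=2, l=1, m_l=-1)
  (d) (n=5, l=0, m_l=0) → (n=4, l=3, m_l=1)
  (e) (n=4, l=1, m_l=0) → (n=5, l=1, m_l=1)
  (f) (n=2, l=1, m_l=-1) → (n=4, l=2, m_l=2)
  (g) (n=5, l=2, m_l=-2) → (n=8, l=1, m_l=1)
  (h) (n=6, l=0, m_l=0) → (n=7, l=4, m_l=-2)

(a) forbidden — Δm_l = -2 (E1 requires Δm_l = 0, ±1)
(b) forbidden — Δl = +0 (E1 requires Δl = ±1); Δm_l = +2 (E1 requires Δm_l = 0, ±1)
(c) allowed
(d) forbidden — Δl = +3 (E1 requires Δl = ±1)
(e) forbidden — Δl = +0 (E1 requires Δl = ±1)
(f) forbidden — Δm_l = +3 (E1 requires Δm_l = 0, ±1)
(g) forbidden — Δm_l = +3 (E1 requires Δm_l = 0, ±1)
(h) forbidden — Δl = +4 (E1 requires Δl = ±1); Δm_l = -2 (E1 requires Δm_l = 0, ±1)
Total allowed: 1 of 8.

1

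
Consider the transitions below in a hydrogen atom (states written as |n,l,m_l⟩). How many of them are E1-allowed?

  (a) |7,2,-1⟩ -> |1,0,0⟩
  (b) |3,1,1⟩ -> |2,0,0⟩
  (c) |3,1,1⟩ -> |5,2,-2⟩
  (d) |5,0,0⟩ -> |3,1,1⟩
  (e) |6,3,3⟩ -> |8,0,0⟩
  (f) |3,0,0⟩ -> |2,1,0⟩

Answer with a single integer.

3

(a) forbidden — Δl = -2 (E1 requires Δl = ±1)
(b) allowed
(c) forbidden — Δm_l = -3 (E1 requires Δm_l = 0, ±1)
(d) allowed
(e) forbidden — Δl = -3 (E1 requires Δl = ±1); Δm_l = -3 (E1 requires Δm_l = 0, ±1)
(f) allowed
Total allowed: 3 of 6.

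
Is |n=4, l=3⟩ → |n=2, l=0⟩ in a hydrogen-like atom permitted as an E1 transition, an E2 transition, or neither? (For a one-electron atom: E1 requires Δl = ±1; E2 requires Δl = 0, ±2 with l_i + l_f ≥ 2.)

Δl = 0 − 3 = -3; l_i + l_f = 3.
E1 (Δl = ±1): not satisfied.
E2 (Δl = 0,±2, l_i+l_f ≥ 2): not satisfied.

neither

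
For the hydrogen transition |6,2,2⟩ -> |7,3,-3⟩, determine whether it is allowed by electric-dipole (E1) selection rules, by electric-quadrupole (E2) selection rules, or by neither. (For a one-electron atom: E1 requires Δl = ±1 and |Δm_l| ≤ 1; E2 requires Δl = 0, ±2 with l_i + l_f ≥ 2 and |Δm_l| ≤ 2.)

neither

Δl = 3 − 2 = +1; l_i + l_f = 5.
Δm_l = -5.
E1 (Δl = ±1, |Δm_l| ≤ 1): not satisfied.
E2 (Δl = 0,±2, l_i+l_f ≥ 2, |Δm_l| ≤ 2): not satisfied.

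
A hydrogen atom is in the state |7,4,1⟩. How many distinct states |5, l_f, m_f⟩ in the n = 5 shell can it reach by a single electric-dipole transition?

3

E1 requires Δl = ±1, so l_f ∈ {3, 5}; with 0 ≤ l_f ≤ n_f−1 = 4, the allowed l_f values are {3}.
For l_f = 3: m_f ∈ {m_i−1, m_i, m_i+1} ∩ [−3, 3] = {0, 1, 2} → 3 states.
Total: 3.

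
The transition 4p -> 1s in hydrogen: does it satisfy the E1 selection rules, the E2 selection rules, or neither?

E1

Δl = 0 − 1 = -1; l_i + l_f = 1.
E1 (Δl = ±1): satisfied.
E2 (Δl = 0,±2, l_i+l_f ≥ 2): not satisfied.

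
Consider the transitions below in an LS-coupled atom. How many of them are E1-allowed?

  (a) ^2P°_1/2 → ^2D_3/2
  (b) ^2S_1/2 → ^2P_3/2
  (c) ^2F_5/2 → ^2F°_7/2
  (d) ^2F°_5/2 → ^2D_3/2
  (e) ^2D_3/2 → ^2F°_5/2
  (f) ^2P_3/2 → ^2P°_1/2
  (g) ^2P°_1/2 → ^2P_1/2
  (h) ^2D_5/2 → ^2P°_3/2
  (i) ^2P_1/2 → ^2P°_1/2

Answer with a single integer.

(a) allowed
(b) forbidden (parity fails)
(c) allowed
(d) allowed
(e) allowed
(f) allowed
(g) allowed
(h) allowed
(i) allowed
Total allowed: 8 of 9.

8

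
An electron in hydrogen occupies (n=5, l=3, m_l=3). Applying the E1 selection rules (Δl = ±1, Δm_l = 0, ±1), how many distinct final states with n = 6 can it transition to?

E1 requires Δl = ±1, so l_f ∈ {2, 4}; with 0 ≤ l_f ≤ n_f−1 = 5, the allowed l_f values are {2, 4}.
For l_f = 2: m_f ∈ {m_i−1, m_i, m_i+1} ∩ [−2, 2] = {2} → 1 state.
For l_f = 4: m_f ∈ {m_i−1, m_i, m_i+1} ∩ [−4, 4] = {2, 3, 4} → 3 states.
Total: 4.

4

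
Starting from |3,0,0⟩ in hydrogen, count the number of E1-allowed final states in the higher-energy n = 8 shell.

E1 requires Δl = ±1, so l_f ∈ {-1, 1}; with 0 ≤ l_f ≤ n_f−1 = 7, the allowed l_f values are {1}.
For l_f = 1: m_f ∈ {m_i−1, m_i, m_i+1} ∩ [−1, 1] = {-1, 0, 1} → 3 states.
Total: 3.

3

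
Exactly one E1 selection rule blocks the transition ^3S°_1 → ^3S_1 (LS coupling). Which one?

the L=0 ↔ L=0 exclusion

Reading off the term symbols: S 1→1, L 0→0, J 1→1, parity odd→even.
Parity must change: odd → even — passes.
ΔS = 0: S: 1 → 1 — passes.
ΔL = 0, ±1 (not L=0↔0): L: 0 → 0, ΔL = +0 — fails.
ΔJ = 0, ±1 (not J=0↔0): J: 1 → 1, ΔJ = +0 — passes.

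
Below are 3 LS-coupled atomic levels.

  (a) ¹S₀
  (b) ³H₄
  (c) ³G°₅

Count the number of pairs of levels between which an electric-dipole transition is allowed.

1

(a)–(b): forbidden (parity, ΔS, ΔL, ΔJ).
(a)–(c): forbidden (ΔS, ΔL, ΔJ).
(b)–(c): allowed.
Allowed pairs: 1 of 3.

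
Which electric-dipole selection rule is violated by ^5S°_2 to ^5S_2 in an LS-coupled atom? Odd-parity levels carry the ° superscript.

Initial level: S=2, L=0, J=2, parity odd. Final level: S=2, L=0, J=2, parity even.
Parity must change: odd → even — ok.
ΔS = 0: S: 2 → 2 — ok.
ΔL = 0, ±1 (not L=0↔0): L: 0 → 0, ΔL = +0 — fails.
ΔJ = 0, ±1 (not J=0↔0): J: 2 → 2, ΔJ = +0 — ok.

the L=0 ↔ L=0 exclusion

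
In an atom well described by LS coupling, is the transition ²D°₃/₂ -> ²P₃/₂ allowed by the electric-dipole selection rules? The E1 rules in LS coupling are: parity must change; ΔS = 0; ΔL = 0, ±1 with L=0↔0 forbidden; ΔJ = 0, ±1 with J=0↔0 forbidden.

Reading off the term symbols: S 1/2→1/2, L 2→1, J 3/2→3/2, parity odd→even.
Parity must change: odd → even — passes.
ΔS = 0: S: 1/2 → 1/2 — passes.
ΔL = 0, ±1 (not L=0↔0): L: 2 → 1, ΔL = -1 — passes.
ΔJ = 0, ±1 (not J=0↔0): J: 3/2 → 3/2, ΔJ = +0 — passes.
All four E1 rules are satisfied.

allowed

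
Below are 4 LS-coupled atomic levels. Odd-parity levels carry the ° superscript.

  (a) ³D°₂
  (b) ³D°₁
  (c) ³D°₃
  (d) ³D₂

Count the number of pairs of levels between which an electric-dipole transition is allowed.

3

(a)–(b): forbidden (parity).
(a)–(c): forbidden (parity).
(a)–(d): allowed.
(b)–(c): forbidden (parity, ΔJ).
(b)–(d): allowed.
(c)–(d): allowed.
Allowed pairs: 3 of 6.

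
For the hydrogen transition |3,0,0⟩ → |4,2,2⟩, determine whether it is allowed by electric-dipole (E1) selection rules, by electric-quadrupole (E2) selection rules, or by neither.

E2

Δl = 2 − 0 = +2; l_i + l_f = 2.
Δm_l = +2.
E1 (Δl = ±1, |Δm_l| ≤ 1): not satisfied.
E2 (Δl = 0,±2, l_i+l_f ≥ 2, |Δm_l| ≤ 2): satisfied.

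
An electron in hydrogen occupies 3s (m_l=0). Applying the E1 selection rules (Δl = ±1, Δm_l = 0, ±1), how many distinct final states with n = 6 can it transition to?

3

E1 requires Δl = ±1, so l_f ∈ {-1, 1}; with 0 ≤ l_f ≤ n_f−1 = 5, the allowed l_f values are {1}.
For l_f = 1: m_f ∈ {m_i−1, m_i, m_i+1} ∩ [−1, 1] = {-1, 0, 1} → 3 states.
Total: 3.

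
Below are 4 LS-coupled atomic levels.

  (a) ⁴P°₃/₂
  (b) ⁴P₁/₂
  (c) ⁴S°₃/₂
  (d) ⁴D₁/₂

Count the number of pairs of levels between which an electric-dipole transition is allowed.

(a)–(b): allowed.
(a)–(c): forbidden (parity).
(a)–(d): allowed.
(b)–(c): allowed.
(b)–(d): forbidden (parity).
(c)–(d): forbidden (ΔL).
Allowed pairs: 3 of 6.

3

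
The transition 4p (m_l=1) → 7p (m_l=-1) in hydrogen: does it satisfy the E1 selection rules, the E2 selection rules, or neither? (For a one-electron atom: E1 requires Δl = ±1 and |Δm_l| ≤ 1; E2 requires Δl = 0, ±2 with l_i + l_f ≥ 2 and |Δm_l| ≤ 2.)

E2

Δl = 1 − 1 = +0; l_i + l_f = 2.
Δm_l = -2.
E1 (Δl = ±1, |Δm_l| ≤ 1): not satisfied.
E2 (Δl = 0,±2, l_i+l_f ≥ 2, |Δm_l| ≤ 2): satisfied.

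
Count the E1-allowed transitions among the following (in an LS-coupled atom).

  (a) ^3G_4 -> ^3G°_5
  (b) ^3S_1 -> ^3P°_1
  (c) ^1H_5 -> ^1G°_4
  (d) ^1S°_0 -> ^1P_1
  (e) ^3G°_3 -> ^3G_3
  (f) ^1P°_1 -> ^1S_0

6

(a) allowed
(b) allowed
(c) allowed
(d) allowed
(e) allowed
(f) allowed
Total allowed: 6 of 6.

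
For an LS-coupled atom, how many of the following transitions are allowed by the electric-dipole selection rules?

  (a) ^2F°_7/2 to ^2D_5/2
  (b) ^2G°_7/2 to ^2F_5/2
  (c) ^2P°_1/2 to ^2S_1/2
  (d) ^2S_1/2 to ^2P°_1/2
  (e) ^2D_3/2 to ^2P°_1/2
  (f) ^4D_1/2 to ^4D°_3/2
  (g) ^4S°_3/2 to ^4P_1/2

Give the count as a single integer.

7

(a) allowed
(b) allowed
(c) allowed
(d) allowed
(e) allowed
(f) allowed
(g) allowed
Total allowed: 7 of 7.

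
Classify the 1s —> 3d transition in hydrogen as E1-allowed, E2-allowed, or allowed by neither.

E2

Δl = 2 − 0 = +2; l_i + l_f = 2.
E1 (Δl = ±1): not satisfied.
E2 (Δl = 0,±2, l_i+l_f ≥ 2): satisfied.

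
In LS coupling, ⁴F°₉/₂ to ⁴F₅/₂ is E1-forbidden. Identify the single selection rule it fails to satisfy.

the ΔJ = 0, ±1 rule

Reading off the term symbols: S 3/2→3/2, L 3→3, J 9/2→5/2, parity odd→even.
ΔJ = 0, ±1 (not J=0↔0): J: 9/2 → 5/2, ΔJ = -2 — violated.
Parity must change: odd → even — satisfied.
ΔL = 0, ±1 (not L=0↔0): L: 3 → 3, ΔL = +0 — satisfied.
ΔS = 0: S: 3/2 → 3/2 — satisfied.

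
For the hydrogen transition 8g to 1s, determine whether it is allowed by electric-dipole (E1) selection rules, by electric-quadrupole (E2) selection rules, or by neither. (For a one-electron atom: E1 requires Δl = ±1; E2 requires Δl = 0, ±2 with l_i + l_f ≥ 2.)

neither

Δl = 0 − 4 = -4; l_i + l_f = 4.
E1 (Δl = ±1): not satisfied.
E2 (Δl = 0,±2, l_i+l_f ≥ 2): not satisfied.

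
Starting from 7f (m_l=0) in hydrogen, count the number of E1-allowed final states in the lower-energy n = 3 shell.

3

E1 requires Δl = ±1, so l_f ∈ {2, 4}; with 0 ≤ l_f ≤ n_f−1 = 2, the allowed l_f values are {2}.
For l_f = 2: m_f ∈ {m_i−1, m_i, m_i+1} ∩ [−2, 2] = {-1, 0, 1} → 3 states.
Total: 3.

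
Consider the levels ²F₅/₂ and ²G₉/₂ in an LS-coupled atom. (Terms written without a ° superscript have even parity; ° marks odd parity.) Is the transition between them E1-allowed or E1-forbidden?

Reading off the term symbols: S 1/2→1/2, L 3→4, J 5/2→9/2, parity even→even.
Parity must change: even → even — ✗.
ΔS = 0: S: 1/2 → 1/2 — ✓.
ΔL = 0, ±1 (not L=0↔0): L: 3 → 4, ΔL = +1 — ✓.
ΔJ = 0, ±1 (not J=0↔0): J: 5/2 → 9/2, ΔJ = +2 — ✗.
Rule(s) violated: parity, ΔJ.

forbidden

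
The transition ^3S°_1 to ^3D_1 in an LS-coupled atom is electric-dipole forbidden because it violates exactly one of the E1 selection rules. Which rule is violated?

Parity must change: odd → even — ✓.
ΔS = 0: S: 1 → 1 — ✓.
ΔL = 0, ±1 (not L=0↔0): L: 0 → 2, ΔL = +2 — ✗.
ΔJ = 0, ±1 (not J=0↔0): J: 1 → 1, ΔJ = +0 — ✓.

the ΔL = 0, ±1 rule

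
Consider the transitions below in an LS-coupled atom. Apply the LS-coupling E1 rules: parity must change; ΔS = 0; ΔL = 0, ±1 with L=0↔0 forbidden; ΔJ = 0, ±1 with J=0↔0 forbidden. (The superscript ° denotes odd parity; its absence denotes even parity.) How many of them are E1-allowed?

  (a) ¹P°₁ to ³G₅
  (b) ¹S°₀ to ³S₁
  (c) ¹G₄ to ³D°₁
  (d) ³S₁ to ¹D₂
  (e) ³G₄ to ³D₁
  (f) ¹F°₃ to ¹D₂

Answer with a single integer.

(a) forbidden (ΔS, ΔL, ΔJ fail)
(b) forbidden (ΔS, ΔL fail)
(c) forbidden (ΔS, ΔL, ΔJ fail)
(d) forbidden (parity, ΔS, ΔL fail)
(e) forbidden (parity, ΔL, ΔJ fail)
(f) allowed
Total allowed: 1 of 6.

1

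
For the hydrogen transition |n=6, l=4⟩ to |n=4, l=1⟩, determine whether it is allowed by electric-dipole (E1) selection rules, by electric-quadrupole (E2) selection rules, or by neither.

Δl = 1 − 4 = -3; l_i + l_f = 5.
E1 (Δl = ±1): not satisfied.
E2 (Δl = 0,±2, l_i+l_f ≥ 2): not satisfied.

neither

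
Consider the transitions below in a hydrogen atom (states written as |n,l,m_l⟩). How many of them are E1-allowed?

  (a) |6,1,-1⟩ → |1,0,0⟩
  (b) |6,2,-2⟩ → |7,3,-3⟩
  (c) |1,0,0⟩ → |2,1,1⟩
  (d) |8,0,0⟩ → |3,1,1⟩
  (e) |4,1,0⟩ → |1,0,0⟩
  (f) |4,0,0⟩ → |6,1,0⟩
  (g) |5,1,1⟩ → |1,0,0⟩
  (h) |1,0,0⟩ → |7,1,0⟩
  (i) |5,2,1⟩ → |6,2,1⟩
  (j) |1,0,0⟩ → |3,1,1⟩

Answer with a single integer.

(a) allowed
(b) allowed
(c) allowed
(d) allowed
(e) allowed
(f) allowed
(g) allowed
(h) allowed
(i) forbidden — Δl = +0 (E1 requires Δl = ±1)
(j) allowed
Total allowed: 9 of 10.

9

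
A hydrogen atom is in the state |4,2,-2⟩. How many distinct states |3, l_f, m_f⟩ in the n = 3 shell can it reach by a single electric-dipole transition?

E1 requires Δl = ±1, so l_f ∈ {1, 3}; with 0 ≤ l_f ≤ n_f−1 = 2, the allowed l_f values are {1}.
For l_f = 1: m_f ∈ {m_i−1, m_i, m_i+1} ∩ [−1, 1] = {-1} → 1 state.
Total: 1.

1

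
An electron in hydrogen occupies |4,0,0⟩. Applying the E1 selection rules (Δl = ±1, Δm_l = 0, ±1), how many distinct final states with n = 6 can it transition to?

3

E1 requires Δl = ±1, so l_f ∈ {-1, 1}; with 0 ≤ l_f ≤ n_f−1 = 5, the allowed l_f values are {1}.
For l_f = 1: m_f ∈ {m_i−1, m_i, m_i+1} ∩ [−1, 1] = {-1, 0, 1} → 3 states.
Total: 3.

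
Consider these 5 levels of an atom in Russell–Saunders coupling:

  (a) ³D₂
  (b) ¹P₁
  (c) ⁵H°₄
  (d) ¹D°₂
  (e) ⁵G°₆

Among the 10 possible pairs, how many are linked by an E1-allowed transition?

1

(a)–(b): forbidden (parity, ΔS).
(a)–(c): forbidden (ΔS, ΔL, ΔJ).
(a)–(d): forbidden (ΔS).
(a)–(e): forbidden (ΔS, ΔL, ΔJ).
(b)–(c): forbidden (ΔS, ΔL, ΔJ).
(b)–(d): allowed.
(b)–(e): forbidden (ΔS, ΔL, ΔJ).
(c)–(d): forbidden (parity, ΔS, ΔL, ΔJ).
(c)–(e): forbidden (parity, ΔJ).
(d)–(e): forbidden (parity, ΔS, ΔL, ΔJ).
Allowed pairs: 1 of 10.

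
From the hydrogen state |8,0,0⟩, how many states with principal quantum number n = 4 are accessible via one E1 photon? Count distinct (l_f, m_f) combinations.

E1 requires Δl = ±1, so l_f ∈ {-1, 1}; with 0 ≤ l_f ≤ n_f−1 = 3, the allowed l_f values are {1}.
For l_f = 1: m_f ∈ {m_i−1, m_i, m_i+1} ∩ [−1, 1] = {-1, 0, 1} → 3 states.
Total: 3.

3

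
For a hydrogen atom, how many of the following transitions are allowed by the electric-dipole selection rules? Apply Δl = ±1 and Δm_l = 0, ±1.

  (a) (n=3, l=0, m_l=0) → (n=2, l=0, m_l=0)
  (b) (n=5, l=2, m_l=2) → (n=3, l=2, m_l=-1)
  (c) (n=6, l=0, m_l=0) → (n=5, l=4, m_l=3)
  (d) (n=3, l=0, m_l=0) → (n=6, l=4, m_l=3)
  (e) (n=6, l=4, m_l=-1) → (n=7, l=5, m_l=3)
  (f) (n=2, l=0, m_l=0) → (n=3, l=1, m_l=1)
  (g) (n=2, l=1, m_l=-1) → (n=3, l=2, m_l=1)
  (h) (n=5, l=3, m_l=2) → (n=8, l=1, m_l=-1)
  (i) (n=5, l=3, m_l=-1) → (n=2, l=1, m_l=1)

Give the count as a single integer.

(a) forbidden — Δl = +0 (E1 requires Δl = ±1)
(b) forbidden — Δl = +0 (E1 requires Δl = ±1); Δm_l = -3 (E1 requires Δm_l = 0, ±1)
(c) forbidden — Δl = +4 (E1 requires Δl = ±1); Δm_l = +3 (E1 requires Δm_l = 0, ±1)
(d) forbidden — Δl = +4 (E1 requires Δl = ±1); Δm_l = +3 (E1 requires Δm_l = 0, ±1)
(e) forbidden — Δm_l = +4 (E1 requires Δm_l = 0, ±1)
(f) allowed
(g) forbidden — Δm_l = +2 (E1 requires Δm_l = 0, ±1)
(h) forbidden — Δl = -2 (E1 requires Δl = ±1); Δm_l = -3 (E1 requires Δm_l = 0, ±1)
(i) forbidden — Δl = -2 (E1 requires Δl = ±1); Δm_l = +2 (E1 requires Δm_l = 0, ±1)
Total allowed: 1 of 9.

1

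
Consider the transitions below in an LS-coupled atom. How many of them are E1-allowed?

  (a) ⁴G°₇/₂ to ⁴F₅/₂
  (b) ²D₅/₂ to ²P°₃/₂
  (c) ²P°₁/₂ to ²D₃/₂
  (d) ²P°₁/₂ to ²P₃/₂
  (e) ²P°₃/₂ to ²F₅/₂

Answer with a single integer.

(a) allowed
(b) allowed
(c) allowed
(d) allowed
(e) forbidden (ΔL fails)
Total allowed: 4 of 5.

4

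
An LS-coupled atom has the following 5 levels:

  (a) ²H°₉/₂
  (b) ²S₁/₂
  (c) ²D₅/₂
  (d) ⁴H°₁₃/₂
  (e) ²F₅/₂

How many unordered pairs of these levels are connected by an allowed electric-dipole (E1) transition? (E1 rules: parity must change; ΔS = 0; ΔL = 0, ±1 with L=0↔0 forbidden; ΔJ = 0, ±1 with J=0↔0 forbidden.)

0

(a)–(b): forbidden (ΔL, ΔJ).
(a)–(c): forbidden (ΔL, ΔJ).
(a)–(d): forbidden (parity, ΔS, ΔJ).
(a)–(e): forbidden (ΔL, ΔJ).
(b)–(c): forbidden (parity, ΔL, ΔJ).
(b)–(d): forbidden (ΔS, ΔL, ΔJ).
(b)–(e): forbidden (parity, ΔL, ΔJ).
(c)–(d): forbidden (ΔS, ΔL, ΔJ).
(c)–(e): forbidden (parity).
(d)–(e): forbidden (ΔS, ΔL, ΔJ).
Allowed pairs: 0 of 10.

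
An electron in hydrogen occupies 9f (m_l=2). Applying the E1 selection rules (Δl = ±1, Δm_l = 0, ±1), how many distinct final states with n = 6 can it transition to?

E1 requires Δl = ±1, so l_f ∈ {2, 4}; with 0 ≤ l_f ≤ n_f−1 = 5, the allowed l_f values are {2, 4}.
For l_f = 2: m_f ∈ {m_i−1, m_i, m_i+1} ∩ [−2, 2] = {1, 2} → 2 states.
For l_f = 4: m_f ∈ {m_i−1, m_i, m_i+1} ∩ [−4, 4] = {1, 2, 3} → 3 states.
Total: 5.

5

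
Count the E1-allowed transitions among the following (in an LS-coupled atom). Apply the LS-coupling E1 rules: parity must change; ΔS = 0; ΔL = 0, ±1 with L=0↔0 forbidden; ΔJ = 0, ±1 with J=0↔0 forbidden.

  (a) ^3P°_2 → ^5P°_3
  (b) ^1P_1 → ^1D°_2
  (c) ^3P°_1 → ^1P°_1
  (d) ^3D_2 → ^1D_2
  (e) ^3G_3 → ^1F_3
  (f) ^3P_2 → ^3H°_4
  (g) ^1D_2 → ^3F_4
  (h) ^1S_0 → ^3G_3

1

(a) forbidden (parity, ΔS fail)
(b) allowed
(c) forbidden (parity, ΔS fail)
(d) forbidden (parity, ΔS fail)
(e) forbidden (parity, ΔS fail)
(f) forbidden (ΔL, ΔJ fail)
(g) forbidden (parity, ΔS, ΔJ fail)
(h) forbidden (parity, ΔS, ΔL, ΔJ fail)
Total allowed: 1 of 8.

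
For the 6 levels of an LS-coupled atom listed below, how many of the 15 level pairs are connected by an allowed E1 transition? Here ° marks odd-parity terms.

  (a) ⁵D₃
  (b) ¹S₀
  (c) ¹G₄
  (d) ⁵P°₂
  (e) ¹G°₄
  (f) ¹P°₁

3

(a)–(b): forbidden (parity, ΔS, ΔL, ΔJ).
(a)–(c): forbidden (parity, ΔS, ΔL).
(a)–(d): allowed.
(a)–(e): forbidden (ΔS, ΔL).
(a)–(f): forbidden (ΔS, ΔJ).
(b)–(c): forbidden (parity, ΔL, ΔJ).
(b)–(d): forbidden (ΔS, ΔJ).
(b)–(e): forbidden (ΔL, ΔJ).
(b)–(f): allowed.
(c)–(d): forbidden (ΔS, ΔL, ΔJ).
(c)–(e): allowed.
(c)–(f): forbidden (ΔL, ΔJ).
(d)–(e): forbidden (parity, ΔS, ΔL, ΔJ).
(d)–(f): forbidden (parity, ΔS).
(e)–(f): forbidden (parity, ΔL, ΔJ).
Allowed pairs: 3 of 15.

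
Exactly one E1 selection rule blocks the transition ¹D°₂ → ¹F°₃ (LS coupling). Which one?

parity

Initial level: S=0, L=2, J=2, parity odd. Final level: S=0, L=3, J=3, parity odd.
Parity must change: odd → odd — fails.
ΔS = 0: S: 0 → 0 — passes.
ΔL = 0, ±1 (not L=0↔0): L: 2 → 3, ΔL = +1 — passes.
ΔJ = 0, ±1 (not J=0↔0): J: 2 → 3, ΔJ = +1 — passes.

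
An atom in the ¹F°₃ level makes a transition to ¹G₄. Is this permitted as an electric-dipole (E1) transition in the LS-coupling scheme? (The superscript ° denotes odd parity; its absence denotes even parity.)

allowed

Initial level: S=0, L=3, J=3, parity odd. Final level: S=0, L=4, J=4, parity even.
Parity must change: odd → even — passes.
ΔS = 0: S: 0 → 0 — passes.
ΔL = 0, ±1 (not L=0↔0): L: 3 → 4, ΔL = +1 — passes.
ΔJ = 0, ±1 (not J=0↔0): J: 3 → 4, ΔJ = +1 — passes.
All four E1 rules are satisfied.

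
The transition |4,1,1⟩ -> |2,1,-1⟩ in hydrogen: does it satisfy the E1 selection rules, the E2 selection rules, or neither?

E2

Δl = 1 − 1 = +0; l_i + l_f = 2.
Δm_l = -2.
E1 (Δl = ±1, |Δm_l| ≤ 1): not satisfied.
E2 (Δl = 0,±2, l_i+l_f ≥ 2, |Δm_l| ≤ 2): satisfied.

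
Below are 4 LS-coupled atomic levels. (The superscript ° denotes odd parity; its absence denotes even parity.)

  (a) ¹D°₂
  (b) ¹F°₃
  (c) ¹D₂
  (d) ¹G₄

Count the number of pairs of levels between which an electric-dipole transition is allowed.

3

(a)–(b): forbidden (parity).
(a)–(c): allowed.
(a)–(d): forbidden (ΔL, ΔJ).
(b)–(c): allowed.
(b)–(d): allowed.
(c)–(d): forbidden (parity, ΔL, ΔJ).
Allowed pairs: 3 of 6.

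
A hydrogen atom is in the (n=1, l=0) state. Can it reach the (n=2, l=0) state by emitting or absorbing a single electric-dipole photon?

Δl = 0 − 0 = +0; the E1 rule Δl = ±1 is violated.
The transition is electric-dipole forbidden.

forbidden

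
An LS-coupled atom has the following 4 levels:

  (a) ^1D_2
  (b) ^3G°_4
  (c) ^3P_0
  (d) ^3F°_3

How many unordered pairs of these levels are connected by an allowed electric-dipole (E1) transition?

0

(a)–(b): forbidden (ΔS, ΔL, ΔJ).
(a)–(c): forbidden (parity, ΔS, ΔJ).
(a)–(d): forbidden (ΔS).
(b)–(c): forbidden (ΔL, ΔJ).
(b)–(d): forbidden (parity).
(c)–(d): forbidden (ΔL, ΔJ).
Allowed pairs: 0 of 6.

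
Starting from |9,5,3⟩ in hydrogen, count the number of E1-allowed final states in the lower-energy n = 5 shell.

E1 requires Δl = ±1, so l_f ∈ {4, 6}; with 0 ≤ l_f ≤ n_f−1 = 4, the allowed l_f values are {4}.
For l_f = 4: m_f ∈ {m_i−1, m_i, m_i+1} ∩ [−4, 4] = {2, 3, 4} → 3 states.
Total: 3.

3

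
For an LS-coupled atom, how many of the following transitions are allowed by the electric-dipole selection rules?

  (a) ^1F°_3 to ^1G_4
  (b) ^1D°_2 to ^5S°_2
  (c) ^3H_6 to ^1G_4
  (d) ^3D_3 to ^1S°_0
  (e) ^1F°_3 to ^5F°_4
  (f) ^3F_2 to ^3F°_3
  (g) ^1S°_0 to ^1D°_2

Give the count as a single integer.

2

(a) allowed
(b) forbidden (parity, ΔS, ΔL fail)
(c) forbidden (parity, ΔS, ΔJ fail)
(d) forbidden (ΔS, ΔL, ΔJ fail)
(e) forbidden (parity, ΔS fail)
(f) allowed
(g) forbidden (parity, ΔL, ΔJ fail)
Total allowed: 2 of 7.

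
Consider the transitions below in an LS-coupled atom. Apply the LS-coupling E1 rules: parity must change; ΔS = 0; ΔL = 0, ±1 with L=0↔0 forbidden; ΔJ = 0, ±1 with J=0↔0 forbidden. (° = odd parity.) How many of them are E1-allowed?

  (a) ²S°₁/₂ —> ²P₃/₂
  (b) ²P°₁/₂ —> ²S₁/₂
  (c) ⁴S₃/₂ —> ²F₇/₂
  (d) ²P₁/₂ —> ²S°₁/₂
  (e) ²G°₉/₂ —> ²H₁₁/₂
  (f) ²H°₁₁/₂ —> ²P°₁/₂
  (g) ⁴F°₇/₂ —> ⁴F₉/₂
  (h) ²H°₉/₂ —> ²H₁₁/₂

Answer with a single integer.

6

(a) allowed
(b) allowed
(c) forbidden (parity, ΔS, ΔL, ΔJ fail)
(d) allowed
(e) allowed
(f) forbidden (parity, ΔL, ΔJ fail)
(g) allowed
(h) allowed
Total allowed: 6 of 8.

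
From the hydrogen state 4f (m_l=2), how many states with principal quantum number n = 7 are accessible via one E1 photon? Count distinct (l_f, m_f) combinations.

5

E1 requires Δl = ±1, so l_f ∈ {2, 4}; with 0 ≤ l_f ≤ n_f−1 = 6, the allowed l_f values are {2, 4}.
For l_f = 2: m_f ∈ {m_i−1, m_i, m_i+1} ∩ [−2, 2] = {1, 2} → 2 states.
For l_f = 4: m_f ∈ {m_i−1, m_i, m_i+1} ∩ [−4, 4] = {1, 2, 3} → 3 states.
Total: 5.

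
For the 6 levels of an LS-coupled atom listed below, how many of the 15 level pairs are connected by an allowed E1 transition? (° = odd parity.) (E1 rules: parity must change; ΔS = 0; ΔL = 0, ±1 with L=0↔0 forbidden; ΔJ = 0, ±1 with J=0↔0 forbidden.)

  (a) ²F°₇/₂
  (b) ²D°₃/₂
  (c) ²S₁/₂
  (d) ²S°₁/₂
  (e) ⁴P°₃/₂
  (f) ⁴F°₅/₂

(a)–(b): forbidden (parity, ΔJ).
(a)–(c): forbidden (ΔL, ΔJ).
(a)–(d): forbidden (parity, ΔL, ΔJ).
(a)–(e): forbidden (parity, ΔS, ΔL, ΔJ).
(a)–(f): forbidden (parity, ΔS).
(b)–(c): forbidden (ΔL).
(b)–(d): forbidden (parity, ΔL).
(b)–(e): forbidden (parity, ΔS).
(b)–(f): forbidden (parity, ΔS).
(c)–(d): forbidden (ΔL).
(c)–(e): forbidden (ΔS).
(c)–(f): forbidden (ΔS, ΔL, ΔJ).
(d)–(e): forbidden (parity, ΔS).
(d)–(f): forbidden (parity, ΔS, ΔL, ΔJ).
(e)–(f): forbidden (parity, ΔL).
Allowed pairs: 0 of 15.

0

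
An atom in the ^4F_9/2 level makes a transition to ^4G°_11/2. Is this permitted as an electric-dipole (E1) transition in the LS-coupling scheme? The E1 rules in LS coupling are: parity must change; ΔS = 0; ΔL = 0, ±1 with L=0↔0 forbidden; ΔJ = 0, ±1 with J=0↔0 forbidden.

Initial level: S=3/2, L=3, J=9/2, parity even. Final level: S=3/2, L=4, J=11/2, parity odd.
Parity must change: even → odd — ✓.
ΔS = 0: S: 3/2 → 3/2 — ✓.
ΔL = 0, ±1 (not L=0↔0): L: 3 → 4, ΔL = +1 — ✓.
ΔJ = 0, ±1 (not J=0↔0): J: 9/2 → 11/2, ΔJ = +1 — ✓.
All four E1 rules are satisfied.

allowed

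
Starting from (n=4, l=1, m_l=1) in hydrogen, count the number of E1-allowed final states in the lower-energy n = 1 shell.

1

E1 requires Δl = ±1, so l_f ∈ {0, 2}; with 0 ≤ l_f ≤ n_f−1 = 0, the allowed l_f values are {0}.
For l_f = 0: m_f ∈ {m_i−1, m_i, m_i+1} ∩ [−0, 0] = {0} → 1 state.
Total: 1.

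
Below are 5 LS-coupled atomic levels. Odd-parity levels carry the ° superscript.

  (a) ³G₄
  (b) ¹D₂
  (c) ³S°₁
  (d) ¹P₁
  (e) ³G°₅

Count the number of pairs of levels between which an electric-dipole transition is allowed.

(a)–(b): forbidden (parity, ΔS, ΔL, ΔJ).
(a)–(c): forbidden (ΔL, ΔJ).
(a)–(d): forbidden (parity, ΔS, ΔL, ΔJ).
(a)–(e): allowed.
(b)–(c): forbidden (ΔS, ΔL).
(b)–(d): forbidden (parity).
(b)–(e): forbidden (ΔS, ΔL, ΔJ).
(c)–(d): forbidden (ΔS).
(c)–(e): forbidden (parity, ΔL, ΔJ).
(d)–(e): forbidden (ΔS, ΔL, ΔJ).
Allowed pairs: 1 of 10.

1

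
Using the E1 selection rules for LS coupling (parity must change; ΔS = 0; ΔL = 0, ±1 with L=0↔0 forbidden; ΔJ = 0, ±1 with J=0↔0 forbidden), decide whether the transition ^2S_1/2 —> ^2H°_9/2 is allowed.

Reading off the term symbols: S 1/2→1/2, L 0→5, J 1/2→9/2, parity even→odd.
ΔS = 0: S: 1/2 → 1/2 — ok.
Parity must change: even → odd — ok.
ΔL = 0, ±1 (not L=0↔0): L: 0 → 5, ΔL = +5 — fails.
ΔJ = 0, ±1 (not J=0↔0): J: 1/2 → 9/2, ΔJ = +4 — fails.
Rule(s) violated: ΔL, ΔJ.

forbidden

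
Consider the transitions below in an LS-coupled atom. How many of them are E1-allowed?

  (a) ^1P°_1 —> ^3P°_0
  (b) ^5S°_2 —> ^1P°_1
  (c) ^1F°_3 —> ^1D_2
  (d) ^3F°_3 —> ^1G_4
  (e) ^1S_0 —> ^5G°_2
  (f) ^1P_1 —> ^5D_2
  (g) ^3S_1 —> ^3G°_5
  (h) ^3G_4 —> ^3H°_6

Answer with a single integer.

1

(a) forbidden (parity, ΔS fail)
(b) forbidden (parity, ΔS fail)
(c) allowed
(d) forbidden (ΔS fails)
(e) forbidden (ΔS, ΔL, ΔJ fail)
(f) forbidden (parity, ΔS fail)
(g) forbidden (ΔL, ΔJ fail)
(h) forbidden (ΔJ fails)
Total allowed: 1 of 8.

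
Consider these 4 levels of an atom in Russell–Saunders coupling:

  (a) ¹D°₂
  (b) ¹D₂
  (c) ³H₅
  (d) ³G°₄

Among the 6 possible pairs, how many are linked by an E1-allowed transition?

2

(a)–(b): allowed.
(a)–(c): forbidden (ΔS, ΔL, ΔJ).
(a)–(d): forbidden (parity, ΔS, ΔL, ΔJ).
(b)–(c): forbidden (parity, ΔS, ΔL, ΔJ).
(b)–(d): forbidden (ΔS, ΔL, ΔJ).
(c)–(d): allowed.
Allowed pairs: 2 of 6.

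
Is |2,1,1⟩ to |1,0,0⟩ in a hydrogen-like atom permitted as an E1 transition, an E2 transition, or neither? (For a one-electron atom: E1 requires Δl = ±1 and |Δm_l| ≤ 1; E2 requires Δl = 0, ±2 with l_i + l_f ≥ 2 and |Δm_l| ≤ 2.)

E1

Δl = 0 − 1 = -1; l_i + l_f = 1.
Δm_l = -1.
E1 (Δl = ±1, |Δm_l| ≤ 1): satisfied.
E2 (Δl = 0,±2, l_i+l_f ≥ 2, |Δm_l| ≤ 2): not satisfied.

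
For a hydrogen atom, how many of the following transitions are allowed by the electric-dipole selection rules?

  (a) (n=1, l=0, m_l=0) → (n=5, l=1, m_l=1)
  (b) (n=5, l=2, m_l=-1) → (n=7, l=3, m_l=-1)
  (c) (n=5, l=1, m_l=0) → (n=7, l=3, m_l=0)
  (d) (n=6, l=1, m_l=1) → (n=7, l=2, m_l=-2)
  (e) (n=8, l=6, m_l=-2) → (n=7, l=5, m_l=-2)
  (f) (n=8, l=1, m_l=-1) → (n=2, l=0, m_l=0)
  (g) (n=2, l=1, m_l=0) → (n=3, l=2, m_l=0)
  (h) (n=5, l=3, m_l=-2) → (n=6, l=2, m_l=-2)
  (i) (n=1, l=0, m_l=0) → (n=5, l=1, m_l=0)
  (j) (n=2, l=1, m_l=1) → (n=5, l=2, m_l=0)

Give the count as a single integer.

8

(a) allowed
(b) allowed
(c) forbidden — Δl = +2 (E1 requires Δl = ±1)
(d) forbidden — Δm_l = -3 (E1 requires Δm_l = 0, ±1)
(e) allowed
(f) allowed
(g) allowed
(h) allowed
(i) allowed
(j) allowed
Total allowed: 8 of 10.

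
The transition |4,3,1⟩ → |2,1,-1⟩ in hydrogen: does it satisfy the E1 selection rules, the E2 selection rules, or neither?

Δl = 1 − 3 = -2; l_i + l_f = 4.
Δm_l = -2.
E1 (Δl = ±1, |Δm_l| ≤ 1): not satisfied.
E2 (Δl = 0,±2, l_i+l_f ≥ 2, |Δm_l| ≤ 2): satisfied.

E2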